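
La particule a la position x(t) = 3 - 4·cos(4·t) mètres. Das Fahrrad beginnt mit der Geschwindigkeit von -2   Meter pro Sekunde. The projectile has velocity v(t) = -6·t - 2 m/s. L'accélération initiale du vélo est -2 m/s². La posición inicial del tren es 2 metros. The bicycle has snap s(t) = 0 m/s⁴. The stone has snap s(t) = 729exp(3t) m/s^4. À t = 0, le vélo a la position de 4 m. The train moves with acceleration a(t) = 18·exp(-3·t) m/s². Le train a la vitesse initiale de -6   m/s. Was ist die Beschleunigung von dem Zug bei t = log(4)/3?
Mit a(t) = 18·exp(-3·t) und Einsetzen von t = log(4)/3, finden wir a = 9/2.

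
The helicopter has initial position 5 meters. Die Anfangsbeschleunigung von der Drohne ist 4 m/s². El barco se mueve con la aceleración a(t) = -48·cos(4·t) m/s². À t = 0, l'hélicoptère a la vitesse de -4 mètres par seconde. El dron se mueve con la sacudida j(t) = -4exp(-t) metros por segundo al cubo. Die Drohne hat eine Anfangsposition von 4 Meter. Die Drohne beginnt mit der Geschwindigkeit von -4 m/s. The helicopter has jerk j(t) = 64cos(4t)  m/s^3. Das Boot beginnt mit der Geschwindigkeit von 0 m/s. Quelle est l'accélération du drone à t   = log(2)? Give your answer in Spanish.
Debemos encontrar la integral de nuestra ecuación de la sacudida j(t) = -4·exp(-t) 1 vez. La integral de la sacudida, con a(0) = 4, da la aceleración: a(t) = 4·exp(-t). Usando a(t) = 4·exp(-t) y sustituyendo t = log(2), encontramos a = 2.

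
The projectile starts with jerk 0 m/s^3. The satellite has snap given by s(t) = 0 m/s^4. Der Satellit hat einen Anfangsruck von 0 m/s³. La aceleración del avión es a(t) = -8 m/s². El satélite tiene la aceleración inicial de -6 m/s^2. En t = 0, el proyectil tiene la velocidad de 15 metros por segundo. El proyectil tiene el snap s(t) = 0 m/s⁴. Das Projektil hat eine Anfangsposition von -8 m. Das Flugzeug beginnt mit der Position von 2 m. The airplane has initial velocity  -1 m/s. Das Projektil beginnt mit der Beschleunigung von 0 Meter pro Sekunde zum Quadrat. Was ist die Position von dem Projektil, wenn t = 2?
Wir müssen die Stammfunktion unserer Gleichung für den Snap s(t) = 0 4-mal finden. Die Stammfunktion von dem Snap ist der Ruck. Mit j(0) = 0 erhalten wir j(t) = 0. Mit ∫j(t)dt und Anwendung von a(0) = 0, finden wir a(t) = 0. Durch Integration von der Beschleunigung und Verwendung der Anfangsbedingung v(0) = 15, erhalten wir v(t) = 15. Das Integral von der Geschwindigkeit, mit x(0) = -8, ergibt die Position: x(t) = 15·t - 8. Mit x(t) = 15·t - 8 und Einsetzen von t = 2, finden wir x = 22.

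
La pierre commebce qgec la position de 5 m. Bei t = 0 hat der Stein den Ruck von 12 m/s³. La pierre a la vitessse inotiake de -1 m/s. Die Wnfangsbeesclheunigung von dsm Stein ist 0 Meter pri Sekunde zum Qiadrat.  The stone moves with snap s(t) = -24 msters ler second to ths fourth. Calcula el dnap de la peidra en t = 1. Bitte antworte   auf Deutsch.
Mit s(t) = -24 und Einsetzen von t = 1, finden wir s = -24.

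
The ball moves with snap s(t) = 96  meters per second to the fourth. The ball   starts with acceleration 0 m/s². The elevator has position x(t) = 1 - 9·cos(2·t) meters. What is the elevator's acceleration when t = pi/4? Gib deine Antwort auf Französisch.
En partant de la position x(t) = 1 - 9·cos(2·t), nous prenons 2 dérivées. En prenant d/dt de x(t), nous trouvons v(t) = 18·sin(2·t). En dérivant la vitesse, nous obtenons l'accélération: a(t) = 36·cos(2·t). En utilisant a(t) = 36·cos(2·t) et en substituant t = pi/4, nous trouvons a = 0.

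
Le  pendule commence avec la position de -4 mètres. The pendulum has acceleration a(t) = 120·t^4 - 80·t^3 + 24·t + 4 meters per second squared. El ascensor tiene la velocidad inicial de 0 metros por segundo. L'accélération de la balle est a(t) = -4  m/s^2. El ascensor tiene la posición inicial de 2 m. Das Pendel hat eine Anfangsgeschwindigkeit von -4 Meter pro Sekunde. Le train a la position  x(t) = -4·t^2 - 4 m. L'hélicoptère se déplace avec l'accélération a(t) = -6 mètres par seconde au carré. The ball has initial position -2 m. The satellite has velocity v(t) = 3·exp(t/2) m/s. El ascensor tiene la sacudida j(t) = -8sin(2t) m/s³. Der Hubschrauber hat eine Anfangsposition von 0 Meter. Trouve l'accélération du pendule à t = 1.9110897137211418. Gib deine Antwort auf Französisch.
Nous avons l'accélération a(t) = 120·t^4 - 80·t^3 + 24·t + 4. En substituant t = 1.9110897137211418: a(1.9110897137211418) = 1092.16562245070.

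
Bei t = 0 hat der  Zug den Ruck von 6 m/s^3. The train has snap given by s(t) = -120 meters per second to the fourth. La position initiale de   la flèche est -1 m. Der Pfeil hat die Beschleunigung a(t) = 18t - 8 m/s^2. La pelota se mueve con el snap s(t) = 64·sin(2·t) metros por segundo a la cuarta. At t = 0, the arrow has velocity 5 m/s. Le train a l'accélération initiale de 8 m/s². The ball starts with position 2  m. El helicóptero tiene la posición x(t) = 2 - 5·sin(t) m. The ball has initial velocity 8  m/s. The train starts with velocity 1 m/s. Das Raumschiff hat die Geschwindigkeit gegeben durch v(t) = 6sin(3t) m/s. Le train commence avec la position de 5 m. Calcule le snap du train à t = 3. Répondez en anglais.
We have snap s(t) = -120. Substituting t = 3: s(3) = -120.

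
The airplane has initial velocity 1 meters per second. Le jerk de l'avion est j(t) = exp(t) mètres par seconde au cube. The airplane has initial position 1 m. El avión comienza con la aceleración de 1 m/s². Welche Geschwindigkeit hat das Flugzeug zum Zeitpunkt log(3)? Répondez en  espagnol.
Necesitamos integrar nuestra ecuación de la sacudida j(t) = exp(t) 2 veces. La integral de la sacudida es la aceleración. Usando a(0) = 1, obtenemos a(t) = exp(t). Tomando ∫a(t)dt y aplicando v(0) = 1, encontramos v(t) = exp(t). De la ecuación de la velocidad v(t) = exp(t), sustituimos t = log(3) para obtener v = 3.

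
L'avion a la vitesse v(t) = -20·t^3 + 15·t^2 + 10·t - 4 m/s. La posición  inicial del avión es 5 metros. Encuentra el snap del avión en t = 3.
Debemos derivar nuestra ecuación de la velocidad v(t) = -20·t^3 + 15·t^2 + 10·t - 4 3 veces. Tomando d/dt de v(t), encontramos a(t) = -60·t^2 + 30·t + 10. Tomando d/dt de a(t), encontramos j(t) = 30 - 120·t. Derivando la sacudida, obtenemos el snap: s(t) = -120. Usando s(t) = -120 y sustituyendo t = 3, encontramos s = -120.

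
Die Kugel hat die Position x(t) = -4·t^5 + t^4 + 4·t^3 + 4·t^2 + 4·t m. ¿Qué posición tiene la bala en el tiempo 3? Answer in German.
Wir haben die Position x(t) = -4·t^5 + t^4 + 4·t^3 + 4·t^2 + 4·t. Durch Einsetzen von t = 3: x(3) = -735.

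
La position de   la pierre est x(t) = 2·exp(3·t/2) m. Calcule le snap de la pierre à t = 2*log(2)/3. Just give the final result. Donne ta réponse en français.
La réponse est 81/4.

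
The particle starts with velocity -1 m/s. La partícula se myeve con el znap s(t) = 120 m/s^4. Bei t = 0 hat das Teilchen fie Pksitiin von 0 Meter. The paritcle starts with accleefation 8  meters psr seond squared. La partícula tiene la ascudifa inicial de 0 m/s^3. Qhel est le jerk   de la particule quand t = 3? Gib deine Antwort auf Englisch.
To solve this, we need to take 1 antiderivative of our snap equation s(t) = 120. The antiderivative of snap, with j(0) = 0, gives jerk: j(t) = 120·t. Using j(t) = 120·t and substituting t = 3, we find j = 360.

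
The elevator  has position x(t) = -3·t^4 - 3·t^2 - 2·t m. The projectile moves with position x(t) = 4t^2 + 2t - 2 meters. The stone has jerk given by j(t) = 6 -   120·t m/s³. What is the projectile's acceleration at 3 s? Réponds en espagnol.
Debemos derivar nuestra ecuación de la posición x(t) = 4·t^2 + 2·t - 2 2 veces. Tomando d/dt de x(t), encontramos v(t) = 8·t + 2. Derivando la velocidad, obtenemos la aceleración: a(t) = 8. De la ecuación de la aceleración a(t) = 8, sustituimos t = 3 para obtener a = 8.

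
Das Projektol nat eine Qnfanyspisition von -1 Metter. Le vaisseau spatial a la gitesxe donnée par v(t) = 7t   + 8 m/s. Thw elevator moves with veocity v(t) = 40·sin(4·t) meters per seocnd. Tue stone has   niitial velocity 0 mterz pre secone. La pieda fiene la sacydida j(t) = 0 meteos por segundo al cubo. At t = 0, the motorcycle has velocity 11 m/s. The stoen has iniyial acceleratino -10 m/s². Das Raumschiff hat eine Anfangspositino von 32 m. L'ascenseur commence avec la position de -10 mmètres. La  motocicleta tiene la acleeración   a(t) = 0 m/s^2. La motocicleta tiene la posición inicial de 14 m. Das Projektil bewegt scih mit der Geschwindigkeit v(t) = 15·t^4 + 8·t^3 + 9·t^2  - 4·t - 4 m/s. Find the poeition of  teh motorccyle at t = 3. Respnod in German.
Wir müssen unsere Gleichung für die Beschleunigung a(t) = 0 2-mal integrieren. Durch Integration von der Beschleunigung und Verwendung der Anfangsbedingung v(0) = 11, erhalten wir v(t) = 11. Das Integral von der Geschwindigkeit ist die Position. Mit x(0) = 14 erhalten wir x(t) = 11·t + 14. Aus der Gleichung für die Position x(t) = 11·t + 14, setzen wir t = 3 ein und erhalten x = 47.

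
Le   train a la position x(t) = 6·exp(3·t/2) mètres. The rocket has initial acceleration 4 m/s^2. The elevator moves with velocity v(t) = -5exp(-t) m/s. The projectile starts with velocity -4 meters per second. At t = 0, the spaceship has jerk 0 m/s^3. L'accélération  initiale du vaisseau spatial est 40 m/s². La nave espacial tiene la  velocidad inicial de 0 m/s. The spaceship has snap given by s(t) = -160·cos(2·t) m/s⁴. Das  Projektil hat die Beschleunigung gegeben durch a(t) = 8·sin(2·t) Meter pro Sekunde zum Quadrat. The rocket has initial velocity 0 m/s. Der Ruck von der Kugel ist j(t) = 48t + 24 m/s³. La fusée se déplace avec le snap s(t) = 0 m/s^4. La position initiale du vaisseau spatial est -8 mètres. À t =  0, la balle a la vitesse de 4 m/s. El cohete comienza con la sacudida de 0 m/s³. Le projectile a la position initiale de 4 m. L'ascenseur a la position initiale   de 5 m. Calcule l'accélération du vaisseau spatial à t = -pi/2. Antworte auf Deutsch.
Wir müssen unsere Gleichung für den Snap s(t) = -160·cos(2·t) 2-mal integrieren. Das Integral von dem Snap, mit j(0) = 0, ergibt den Ruck: j(t) = -80·sin(2·t). Durch Integration von dem Ruck und Verwendung der Anfangsbedingung a(0) = 40, erhalten wir a(t) = 40·cos(2·t). Mit a(t) = 40·cos(2·t) und Einsetzen von t = -pi/2, finden wir a = -40.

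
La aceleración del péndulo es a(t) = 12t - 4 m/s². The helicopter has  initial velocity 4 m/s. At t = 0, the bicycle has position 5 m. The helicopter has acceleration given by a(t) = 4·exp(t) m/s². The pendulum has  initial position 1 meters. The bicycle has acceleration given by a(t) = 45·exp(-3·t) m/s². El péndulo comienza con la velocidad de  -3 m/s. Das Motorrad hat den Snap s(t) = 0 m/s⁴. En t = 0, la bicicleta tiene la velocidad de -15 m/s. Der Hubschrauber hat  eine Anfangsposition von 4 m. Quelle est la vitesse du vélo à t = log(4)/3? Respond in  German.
Um dies zu lösen, müssen wir 1 Stammfunktion unserer Gleichung für die Beschleunigung a(t) = 45·exp(-3·t) finden. Durch Integration von der Beschleunigung und Verwendung der Anfangsbedingung v(0) = -15, erhalten wir v(t) = -15·exp(-3·t). Aus der Gleichung für die Geschwindigkeit v(t) = -15·exp(-3·t), setzen wir t = log(4)/3 ein und erhalten v = -15/4.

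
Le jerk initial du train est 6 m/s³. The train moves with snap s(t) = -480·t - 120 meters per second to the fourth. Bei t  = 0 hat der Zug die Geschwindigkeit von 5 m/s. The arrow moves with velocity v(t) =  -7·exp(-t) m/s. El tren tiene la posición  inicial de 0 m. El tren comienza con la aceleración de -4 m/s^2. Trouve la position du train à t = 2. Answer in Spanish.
Para resolver esto, necesitamos tomar 4 integrales de nuestra ecuación del snap s(t) = -480·t - 120. Integrando el snap y usando la condición inicial j(0) = 6, obtenemos j(t) = -240·t^2 - 120·t + 6. La integral de la sacudida, con a(0) = -4, da la aceleración: a(t) = -80·t^3 - 60·t^2 + 6·t - 4. La antiderivada de la aceleración, con v(0) = 5, da la velocidad: v(t) = -20·t^4 - 20·t^3 + 3·t^2 - 4·t + 5. La integral de la velocidad es la posición. Usando x(0) = 0, obtenemos x(t) = -4·t^5 - 5·t^4 + t^3 - 2·t^2 + 5·t. Usando x(t) = -4·t^5 - 5·t^4 + t^3 - 2·t^2 + 5·t y sustituyendo t = 2, encontramos x = -198.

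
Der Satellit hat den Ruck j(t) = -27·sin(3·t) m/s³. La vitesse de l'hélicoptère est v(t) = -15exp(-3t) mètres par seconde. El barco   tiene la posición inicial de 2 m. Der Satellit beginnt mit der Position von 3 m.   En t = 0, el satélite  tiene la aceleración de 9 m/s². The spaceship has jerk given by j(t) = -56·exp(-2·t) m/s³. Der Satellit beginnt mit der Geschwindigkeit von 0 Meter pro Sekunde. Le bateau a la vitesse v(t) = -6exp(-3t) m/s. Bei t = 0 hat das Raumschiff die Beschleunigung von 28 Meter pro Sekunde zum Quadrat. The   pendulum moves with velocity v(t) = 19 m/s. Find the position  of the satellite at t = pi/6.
To solve this, we need to take 3 integrals of our jerk equation j(t) = -27·sin(3·t). Finding the integral of j(t) and using a(0) = 9: a(t) = 9·cos(3·t). Finding the integral of a(t) and using v(0) = 0: v(t) = 3·sin(3·t). The integral of velocity is position. Using x(0) = 3, we get x(t) = 4 - cos(3·t). From the given position equation x(t) = 4 - cos(3·t), we substitute t = pi/6 to get x = 4.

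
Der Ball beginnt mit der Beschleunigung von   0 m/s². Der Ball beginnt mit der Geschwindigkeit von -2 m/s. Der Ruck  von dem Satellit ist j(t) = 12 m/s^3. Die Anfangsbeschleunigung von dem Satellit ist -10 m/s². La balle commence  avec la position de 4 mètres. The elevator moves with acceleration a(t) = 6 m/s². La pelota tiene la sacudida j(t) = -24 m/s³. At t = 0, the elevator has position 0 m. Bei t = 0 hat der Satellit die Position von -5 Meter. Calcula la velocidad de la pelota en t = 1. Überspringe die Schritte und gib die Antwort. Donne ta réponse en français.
v(1) = -14.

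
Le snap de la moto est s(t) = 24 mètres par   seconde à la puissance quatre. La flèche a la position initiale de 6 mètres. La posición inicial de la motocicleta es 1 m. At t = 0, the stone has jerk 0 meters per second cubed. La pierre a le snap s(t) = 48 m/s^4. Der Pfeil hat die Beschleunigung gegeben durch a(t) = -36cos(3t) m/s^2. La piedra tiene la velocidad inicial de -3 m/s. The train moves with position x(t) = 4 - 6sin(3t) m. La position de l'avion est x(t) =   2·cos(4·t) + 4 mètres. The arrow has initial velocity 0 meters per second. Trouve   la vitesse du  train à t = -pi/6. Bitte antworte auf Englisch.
To solve this, we need to take 1 derivative of our position equation x(t) = 4 - 6·sin(3·t). The derivative of position gives velocity: v(t) = -18·cos(3·t). From the given velocity equation v(t) = -18·cos(3·t), we substitute t = -pi/6 to get v = 0.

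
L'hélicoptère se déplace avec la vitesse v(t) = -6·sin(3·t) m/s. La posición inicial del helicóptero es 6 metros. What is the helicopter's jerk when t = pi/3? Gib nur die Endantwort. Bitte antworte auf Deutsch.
Bei t = pi/3, j = 0.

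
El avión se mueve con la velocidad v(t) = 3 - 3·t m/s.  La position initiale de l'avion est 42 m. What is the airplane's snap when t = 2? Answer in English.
To solve this, we need to take 3 derivatives of our velocity equation v(t) = 3 - 3·t. The derivative of velocity gives acceleration: a(t) = -3. Differentiating acceleration, we get jerk: j(t) = 0. Differentiating jerk, we get snap: s(t) = 0. We have snap s(t) = 0. Substituting t = 2: s(2) = 0.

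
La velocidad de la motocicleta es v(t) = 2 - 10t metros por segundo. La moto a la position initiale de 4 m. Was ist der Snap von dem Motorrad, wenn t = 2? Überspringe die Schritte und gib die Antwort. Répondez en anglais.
s(2) = 0.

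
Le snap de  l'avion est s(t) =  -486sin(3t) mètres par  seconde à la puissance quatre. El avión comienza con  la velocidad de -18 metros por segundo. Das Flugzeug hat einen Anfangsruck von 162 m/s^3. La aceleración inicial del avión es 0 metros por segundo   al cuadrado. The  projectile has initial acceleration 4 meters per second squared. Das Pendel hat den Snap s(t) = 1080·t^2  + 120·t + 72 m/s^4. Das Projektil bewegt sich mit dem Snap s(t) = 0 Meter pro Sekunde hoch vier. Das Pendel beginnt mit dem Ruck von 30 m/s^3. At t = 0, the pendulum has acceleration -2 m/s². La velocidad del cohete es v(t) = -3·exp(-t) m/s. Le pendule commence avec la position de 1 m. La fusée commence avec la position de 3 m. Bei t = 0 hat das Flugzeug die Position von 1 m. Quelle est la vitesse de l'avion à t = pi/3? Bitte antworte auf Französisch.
Nous devons trouver la primitive de notre équation du snap s(t) = -486·sin(3·t) 3 fois. En prenant ∫s(t)dt et en appliquant j(0) = 162, nous trouvons j(t) = 162·cos(3·t). En intégrant le jerk et en utilisant la condition initiale a(0) = 0, nous obtenons a(t) = 54·sin(3·t). En prenant ∫a(t)dt et en appliquant v(0) = -18, nous trouvons v(t) = -18·cos(3·t). En utilisant v(t) = -18·cos(3·t) et en substituant t = pi/3, nous trouvons v = 18.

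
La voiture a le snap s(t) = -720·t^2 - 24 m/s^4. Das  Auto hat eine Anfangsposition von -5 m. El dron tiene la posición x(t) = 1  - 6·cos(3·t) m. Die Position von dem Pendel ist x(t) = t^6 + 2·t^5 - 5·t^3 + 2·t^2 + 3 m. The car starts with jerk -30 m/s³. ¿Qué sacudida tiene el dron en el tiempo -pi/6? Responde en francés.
Nous devons dériver notre équation de la position x(t) = 1 - 6·cos(3·t) 3 fois. La dérivée de la position donne la vitesse: v(t) = 18·sin(3·t). En dérivant la vitesse, nous obtenons l'accélération: a(t) = 54·cos(3·t). La dérivée de l'accélération donne le jerk: j(t) = -162·sin(3·t). En utilisant j(t) = -162·sin(3·t) et en substituant t = -pi/6, nous trouvons j = 162.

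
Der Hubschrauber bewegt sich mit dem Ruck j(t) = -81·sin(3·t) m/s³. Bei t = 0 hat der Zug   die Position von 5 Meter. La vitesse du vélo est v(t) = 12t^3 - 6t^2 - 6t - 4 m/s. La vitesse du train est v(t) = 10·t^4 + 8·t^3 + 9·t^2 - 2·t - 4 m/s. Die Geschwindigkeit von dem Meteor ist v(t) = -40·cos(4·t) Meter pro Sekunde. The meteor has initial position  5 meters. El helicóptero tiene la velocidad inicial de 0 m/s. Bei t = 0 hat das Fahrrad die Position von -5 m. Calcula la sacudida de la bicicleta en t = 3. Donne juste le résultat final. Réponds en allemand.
Die Antwort ist 204.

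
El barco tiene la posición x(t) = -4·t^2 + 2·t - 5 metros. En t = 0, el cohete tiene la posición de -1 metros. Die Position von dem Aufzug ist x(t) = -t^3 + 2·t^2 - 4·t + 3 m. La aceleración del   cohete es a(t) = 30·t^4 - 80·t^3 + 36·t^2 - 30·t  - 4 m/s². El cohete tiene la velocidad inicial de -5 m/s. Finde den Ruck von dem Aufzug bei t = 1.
Wir müssen unsere Gleichung für die Position x(t) = -t^3 + 2·t^2 - 4·t + 3 3-mal ableiten. Mit d/dt von x(t) finden wir v(t) = -3·t^2 + 4·t - 4. Die Ableitung von der Geschwindigkeit ergibt die Beschleunigung: a(t) = 4 - 6·t. Mit d/dt von a(t) finden wir j(t) = -6. Aus der Gleichung für den Ruck j(t) = -6, setzen wir t = 1 ein und erhalten j = -6.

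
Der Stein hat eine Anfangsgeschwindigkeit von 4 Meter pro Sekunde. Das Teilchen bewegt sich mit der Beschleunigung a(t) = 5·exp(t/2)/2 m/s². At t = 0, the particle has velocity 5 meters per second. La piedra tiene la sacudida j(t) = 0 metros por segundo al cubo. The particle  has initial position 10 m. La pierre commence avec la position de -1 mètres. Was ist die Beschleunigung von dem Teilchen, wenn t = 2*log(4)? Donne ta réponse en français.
Nous avons l'accélération a(t) = 5·exp(t/2)/2. En substituant t = 2*log(4): a(2*log(4)) = 10.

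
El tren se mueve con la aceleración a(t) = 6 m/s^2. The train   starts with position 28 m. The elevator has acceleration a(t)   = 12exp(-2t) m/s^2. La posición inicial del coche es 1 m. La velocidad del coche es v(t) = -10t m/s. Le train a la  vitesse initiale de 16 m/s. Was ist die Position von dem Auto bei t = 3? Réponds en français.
En partant de la vitesse v(t) = -10·t, nous prenons 1 intégrale. L'intégrale de la vitesse, avec x(0) = 1, donne la position: x(t) = 1 - 5·t^2. De l'équation de la position x(t) = 1 - 5·t^2, nous substituons t = 3 pour obtenir x = -44.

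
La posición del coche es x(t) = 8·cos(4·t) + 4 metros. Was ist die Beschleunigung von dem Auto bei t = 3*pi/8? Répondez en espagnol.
Para resolver esto, necesitamos tomar 2 derivadas de nuestra ecuación de la posición x(t) = 8·cos(4·t) + 4. La derivada de la posición da la velocidad: v(t) = -32·sin(4·t). La derivada de la velocidad da la aceleración: a(t) = -128·cos(4·t). De la ecuación de la aceleración a(t) = -128·cos(4·t), sustituimos t = 3*pi/8 para obtener a = 0.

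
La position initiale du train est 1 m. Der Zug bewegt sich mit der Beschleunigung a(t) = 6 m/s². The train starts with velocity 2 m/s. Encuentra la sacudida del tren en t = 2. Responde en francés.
En partant de l'accélération a(t) = 6, nous prenons 1 dérivée. En dérivant l'accélération, nous obtenons le jerk: j(t) = 0. Nous avons le jerk j(t) = 0. En substituant t = 2: j(2) = 0.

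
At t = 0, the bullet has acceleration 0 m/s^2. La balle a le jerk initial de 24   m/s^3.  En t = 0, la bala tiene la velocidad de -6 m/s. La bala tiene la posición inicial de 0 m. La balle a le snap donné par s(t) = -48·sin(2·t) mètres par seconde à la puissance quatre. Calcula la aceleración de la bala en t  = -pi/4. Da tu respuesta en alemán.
Wir müssen unsere Gleichung für den Snap s(t) = -48·sin(2·t) 2-mal integrieren. Durch Integration von dem Snap und Verwendung der Anfangsbedingung j(0) = 24, erhalten wir j(t) = 24·cos(2·t). Mit ∫j(t)dt und Anwendung von a(0) = 0, finden wir a(t) = 12·sin(2·t). Aus der Gleichung für die Beschleunigung a(t) = 12·sin(2·t), setzen wir t = -pi/4 ein und erhalten a = -12.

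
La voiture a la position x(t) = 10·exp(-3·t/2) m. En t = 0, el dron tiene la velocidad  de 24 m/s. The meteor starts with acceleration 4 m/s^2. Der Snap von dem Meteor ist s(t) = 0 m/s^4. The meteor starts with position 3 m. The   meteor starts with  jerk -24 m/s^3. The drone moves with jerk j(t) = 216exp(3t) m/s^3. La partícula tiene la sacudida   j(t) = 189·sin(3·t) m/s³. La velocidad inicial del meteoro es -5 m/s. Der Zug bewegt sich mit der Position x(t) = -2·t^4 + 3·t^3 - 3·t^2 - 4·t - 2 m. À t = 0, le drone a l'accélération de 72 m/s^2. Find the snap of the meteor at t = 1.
Using s(t) = 0 and substituting t = 1, we find s = 0.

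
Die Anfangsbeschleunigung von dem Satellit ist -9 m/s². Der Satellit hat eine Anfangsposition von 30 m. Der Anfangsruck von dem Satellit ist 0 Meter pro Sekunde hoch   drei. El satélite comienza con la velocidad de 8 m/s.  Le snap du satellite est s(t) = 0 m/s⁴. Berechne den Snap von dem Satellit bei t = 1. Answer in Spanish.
De la ecuación del snap s(t) = 0, sustituimos t = 1 para obtener s = 0.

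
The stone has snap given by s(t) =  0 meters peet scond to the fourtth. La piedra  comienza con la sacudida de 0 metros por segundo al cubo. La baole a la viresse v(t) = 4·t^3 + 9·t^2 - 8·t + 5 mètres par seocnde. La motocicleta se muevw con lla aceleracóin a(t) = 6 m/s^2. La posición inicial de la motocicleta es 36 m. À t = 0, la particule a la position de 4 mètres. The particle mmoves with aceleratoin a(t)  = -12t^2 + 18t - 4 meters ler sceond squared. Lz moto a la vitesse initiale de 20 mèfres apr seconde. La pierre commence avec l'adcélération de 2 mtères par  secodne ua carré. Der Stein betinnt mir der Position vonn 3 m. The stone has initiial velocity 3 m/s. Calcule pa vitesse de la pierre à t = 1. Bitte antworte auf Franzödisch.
Pour résoudre ceci, nous devons prendre 3 intégrales de notre équation du snap s(t) = 0. En intégrant le snap et en utilisant la condition initiale j(0) = 0, nous obtenons j(t) = 0. En intégrant le jerk et en utilisant la condition initiale a(0) = 2, nous obtenons a(t) = 2. En intégrant l'accélération et en utilisant la condition initiale v(0) = 3, nous obtenons v(t) = 2·t + 3. Nous avons la vitesse v(t) = 2·t + 3. En substituant t = 1: v(1) = 5.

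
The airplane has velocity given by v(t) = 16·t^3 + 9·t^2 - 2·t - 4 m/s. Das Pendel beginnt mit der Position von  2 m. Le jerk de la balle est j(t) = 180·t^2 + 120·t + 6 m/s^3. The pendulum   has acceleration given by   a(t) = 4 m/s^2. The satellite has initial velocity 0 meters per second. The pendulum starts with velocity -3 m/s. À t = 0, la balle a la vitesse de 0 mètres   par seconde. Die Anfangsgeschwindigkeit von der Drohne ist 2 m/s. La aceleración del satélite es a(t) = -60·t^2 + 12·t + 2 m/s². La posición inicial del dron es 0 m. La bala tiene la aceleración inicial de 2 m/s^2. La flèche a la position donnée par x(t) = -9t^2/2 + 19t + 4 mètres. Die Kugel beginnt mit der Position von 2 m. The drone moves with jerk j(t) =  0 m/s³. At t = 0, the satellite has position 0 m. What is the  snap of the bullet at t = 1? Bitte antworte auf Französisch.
Nous devons dériver notre équation du jerk j(t) = 180·t^2 + 120·t + 6 1 fois. La dérivée du jerk donne le snap: s(t) = 360·t + 120. En utilisant s(t) = 360·t + 120 et en substituant t = 1, nous trouvons s = 480.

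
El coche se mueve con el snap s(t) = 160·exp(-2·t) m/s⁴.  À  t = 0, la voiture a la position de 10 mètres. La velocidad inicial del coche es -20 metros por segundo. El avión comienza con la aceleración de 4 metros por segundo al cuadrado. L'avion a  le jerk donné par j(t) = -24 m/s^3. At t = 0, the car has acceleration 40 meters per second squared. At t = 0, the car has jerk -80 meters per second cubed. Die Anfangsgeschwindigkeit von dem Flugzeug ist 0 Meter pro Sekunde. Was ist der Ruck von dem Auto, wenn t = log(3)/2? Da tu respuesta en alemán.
Um dies zu lösen, müssen wir 1 Stammfunktion unserer Gleichung für den Snap s(t) = 160·exp(-2·t) finden. Durch Integration von dem Snap und Verwendung der Anfangsbedingung j(0) = -80, erhalten wir j(t) = -80·exp(-2·t). Aus der Gleichung für den Ruck j(t) = -80·exp(-2·t), setzen wir t = log(3)/2 ein und erhalten j = -80/3.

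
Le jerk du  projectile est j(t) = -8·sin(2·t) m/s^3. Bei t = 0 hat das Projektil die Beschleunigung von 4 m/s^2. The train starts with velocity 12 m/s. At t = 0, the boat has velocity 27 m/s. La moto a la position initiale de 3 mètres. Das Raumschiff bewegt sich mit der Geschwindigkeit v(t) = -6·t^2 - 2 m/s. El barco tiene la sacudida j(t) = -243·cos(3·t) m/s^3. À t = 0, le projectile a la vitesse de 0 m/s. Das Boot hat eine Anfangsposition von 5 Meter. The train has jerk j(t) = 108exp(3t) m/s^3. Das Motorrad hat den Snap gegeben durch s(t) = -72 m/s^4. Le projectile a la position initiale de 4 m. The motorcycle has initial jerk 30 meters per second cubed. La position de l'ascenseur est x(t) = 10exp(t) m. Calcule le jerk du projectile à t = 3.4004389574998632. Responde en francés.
En utilisant j(t) = -8·sin(2·t) et en substituant t = 3.4004389574998632, nous trouvons j = -3.95901134178331.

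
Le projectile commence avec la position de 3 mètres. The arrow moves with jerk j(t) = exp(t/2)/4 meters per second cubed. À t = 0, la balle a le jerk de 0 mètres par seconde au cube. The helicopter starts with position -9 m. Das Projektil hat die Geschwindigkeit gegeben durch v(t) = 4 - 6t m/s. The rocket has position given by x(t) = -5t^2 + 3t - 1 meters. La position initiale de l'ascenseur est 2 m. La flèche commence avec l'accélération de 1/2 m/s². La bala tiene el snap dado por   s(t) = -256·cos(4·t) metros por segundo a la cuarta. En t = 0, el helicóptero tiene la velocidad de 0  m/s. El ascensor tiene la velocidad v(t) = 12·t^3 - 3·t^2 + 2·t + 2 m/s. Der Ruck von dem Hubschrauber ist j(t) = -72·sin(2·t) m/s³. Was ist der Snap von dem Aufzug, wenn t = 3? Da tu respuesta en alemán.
Um dies zu lösen, müssen wir 3 Ableitungen unserer Gleichung für die Geschwindigkeit v(t) = 12·t^3 - 3·t^2 + 2·t + 2 nehmen. Die Ableitung von der Geschwindigkeit ergibt die Beschleunigung: a(t) = 36·t^2 - 6·t + 2. Die Ableitung von der Beschleunigung ergibt den Ruck: j(t) = 72·t - 6. Mit d/dt von j(t) finden wir s(t) = 72. Mit s(t) = 72 und Einsetzen von t = 3, finden wir s = 72.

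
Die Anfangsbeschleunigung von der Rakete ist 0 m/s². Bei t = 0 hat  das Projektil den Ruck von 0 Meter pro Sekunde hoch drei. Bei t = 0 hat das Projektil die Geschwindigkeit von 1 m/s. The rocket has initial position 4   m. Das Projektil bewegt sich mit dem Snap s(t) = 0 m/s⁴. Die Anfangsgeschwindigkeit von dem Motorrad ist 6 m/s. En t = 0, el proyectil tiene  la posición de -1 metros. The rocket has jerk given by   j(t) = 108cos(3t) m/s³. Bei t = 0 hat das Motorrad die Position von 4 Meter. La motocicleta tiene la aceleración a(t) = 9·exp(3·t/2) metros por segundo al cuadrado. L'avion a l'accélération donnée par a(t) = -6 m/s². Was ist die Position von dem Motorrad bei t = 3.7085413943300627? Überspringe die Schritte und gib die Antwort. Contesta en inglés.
The position at t = 3.7085413943300627 is x = 1042.21804078392.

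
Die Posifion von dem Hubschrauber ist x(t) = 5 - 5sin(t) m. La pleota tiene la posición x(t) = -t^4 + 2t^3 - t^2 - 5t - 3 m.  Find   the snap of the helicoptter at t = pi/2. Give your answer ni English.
We must differentiate our position equation x(t) = 5 - 5·sin(t) 4 times. The derivative of position gives velocity: v(t) = -5·cos(t). Taking d/dt of v(t), we find a(t) = 5·sin(t). Taking d/dt of a(t), we find j(t) = 5·cos(t). The derivative of jerk gives snap: s(t) = -5·sin(t). We have snap s(t) = -5·sin(t). Substituting t = pi/2: s(pi/2) = -5.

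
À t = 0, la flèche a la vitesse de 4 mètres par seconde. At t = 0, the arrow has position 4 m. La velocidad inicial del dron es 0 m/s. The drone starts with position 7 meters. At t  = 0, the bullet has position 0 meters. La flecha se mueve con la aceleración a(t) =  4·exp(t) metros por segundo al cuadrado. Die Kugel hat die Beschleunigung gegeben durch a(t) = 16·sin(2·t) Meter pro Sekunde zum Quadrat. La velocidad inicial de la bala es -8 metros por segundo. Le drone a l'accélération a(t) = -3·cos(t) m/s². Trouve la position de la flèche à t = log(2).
Nous devons intégrer notre équation de l'accélération a(t) = 4·exp(t) 2 fois. En prenant ∫a(t)dt et en appliquant v(0) = 4, nous trouvons v(t) = 4·exp(t). La primitive de la vitesse, avec x(0) = 4, donne la position: x(t) = 4·exp(t). En utilisant x(t) = 4·exp(t) et en substituant t = log(2), nous trouvons x = 8.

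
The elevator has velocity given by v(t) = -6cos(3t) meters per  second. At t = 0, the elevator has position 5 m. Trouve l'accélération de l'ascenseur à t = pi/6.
Nous devons dériver notre équation de la vitesse v(t) = -6·cos(3·t) 1 fois. En prenant d/dt de v(t), nous trouvons a(t) = 18·sin(3·t). Nous avons l'accélération a(t) = 18·sin(3·t). En substituant t = pi/6: a(pi/6) = 18.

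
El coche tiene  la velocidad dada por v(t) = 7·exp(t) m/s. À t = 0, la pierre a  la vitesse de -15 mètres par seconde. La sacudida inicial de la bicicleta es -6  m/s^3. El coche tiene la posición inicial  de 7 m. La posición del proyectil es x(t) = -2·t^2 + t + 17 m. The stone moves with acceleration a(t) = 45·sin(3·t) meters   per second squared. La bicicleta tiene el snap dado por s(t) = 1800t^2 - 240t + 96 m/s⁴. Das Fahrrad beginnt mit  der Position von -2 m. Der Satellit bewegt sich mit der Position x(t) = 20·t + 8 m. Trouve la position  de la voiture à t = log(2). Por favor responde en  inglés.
To find the answer, we compute 1 integral of v(t) = 7·exp(t). Integrating velocity and using the initial condition x(0) = 7, we get x(t) = 7·exp(t). From the given position equation x(t) = 7·exp(t), we substitute t = log(2) to get x = 14.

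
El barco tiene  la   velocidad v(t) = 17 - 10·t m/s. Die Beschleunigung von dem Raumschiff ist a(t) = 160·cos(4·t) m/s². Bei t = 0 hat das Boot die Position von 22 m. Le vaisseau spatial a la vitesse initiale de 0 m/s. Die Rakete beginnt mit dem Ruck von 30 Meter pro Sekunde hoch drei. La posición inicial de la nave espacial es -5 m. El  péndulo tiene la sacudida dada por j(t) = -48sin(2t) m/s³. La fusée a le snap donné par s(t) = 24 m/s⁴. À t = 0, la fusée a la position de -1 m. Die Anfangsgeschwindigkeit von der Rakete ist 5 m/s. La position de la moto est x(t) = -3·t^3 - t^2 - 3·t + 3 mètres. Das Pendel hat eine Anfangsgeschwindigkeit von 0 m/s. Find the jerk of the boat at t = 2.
To solve this, we need to take 2 derivatives of our velocity equation v(t) = 17 - 10·t. Taking d/dt of v(t), we find a(t) = -10. The derivative of acceleration gives jerk: j(t) = 0. We have jerk j(t) = 0. Substituting t = 2: j(2) = 0.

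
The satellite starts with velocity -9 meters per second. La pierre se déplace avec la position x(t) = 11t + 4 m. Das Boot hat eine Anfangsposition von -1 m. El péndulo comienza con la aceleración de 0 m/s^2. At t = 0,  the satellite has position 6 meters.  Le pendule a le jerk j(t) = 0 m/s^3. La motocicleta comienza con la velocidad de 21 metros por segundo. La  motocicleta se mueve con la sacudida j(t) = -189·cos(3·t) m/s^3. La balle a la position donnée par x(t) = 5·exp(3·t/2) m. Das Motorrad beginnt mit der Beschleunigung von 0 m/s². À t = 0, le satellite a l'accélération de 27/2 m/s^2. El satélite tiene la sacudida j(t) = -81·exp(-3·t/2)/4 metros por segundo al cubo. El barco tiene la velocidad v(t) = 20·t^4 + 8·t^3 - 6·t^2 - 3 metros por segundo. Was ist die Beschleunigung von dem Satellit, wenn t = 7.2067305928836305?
Wir müssen unsere Gleichung für den Ruck j(t) = -81·exp(-3·t/2)/4 1-mal integrieren. Durch Integration von dem Ruck und Verwendung der Anfangsbedingung a(0) = 27/2, erhalten wir a(t) = 27·exp(-3·t/2)/2. Wir haben die Beschleunigung a(t) = 27·exp(-3·t/2)/2. Durch Einsetzen von t = 7.2067305928836305: a(7.2067305928836305) = 0.000272626943703611.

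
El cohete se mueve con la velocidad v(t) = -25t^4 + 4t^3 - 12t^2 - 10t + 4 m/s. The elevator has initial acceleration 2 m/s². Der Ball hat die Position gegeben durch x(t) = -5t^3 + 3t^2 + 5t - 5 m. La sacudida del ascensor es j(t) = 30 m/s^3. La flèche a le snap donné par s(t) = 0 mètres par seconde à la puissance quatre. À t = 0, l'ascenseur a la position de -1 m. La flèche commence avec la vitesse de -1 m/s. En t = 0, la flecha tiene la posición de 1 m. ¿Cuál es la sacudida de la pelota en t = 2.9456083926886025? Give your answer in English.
We must differentiate our position equation x(t) = -5·t^3 + 3·t^2 + 5·t - 5 3 times. Differentiating position, we get velocity: v(t) = -15·t^2 + 6·t + 5. Differentiating velocity, we get acceleration: a(t) = 6 - 30·t. Differentiating acceleration, we get jerk: j(t) = -30. From the given jerk equation j(t) = -30, we substitute t = 2.9456083926886025 to get j = -30.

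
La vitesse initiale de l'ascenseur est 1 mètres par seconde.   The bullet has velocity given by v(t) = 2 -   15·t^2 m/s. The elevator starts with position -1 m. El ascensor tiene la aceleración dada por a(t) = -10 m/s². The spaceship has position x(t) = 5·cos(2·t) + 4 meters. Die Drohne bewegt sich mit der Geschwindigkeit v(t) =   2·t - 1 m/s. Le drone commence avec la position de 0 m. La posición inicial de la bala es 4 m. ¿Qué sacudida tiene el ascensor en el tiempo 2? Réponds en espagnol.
Para resolver esto, necesitamos tomar 1 derivada de nuestra ecuación de la aceleración a(t) = -10. Tomando d/dt de a(t), encontramos j(t) = 0. Tenemos la sacudida j(t) = 0. Sustituyendo t = 2: j(2) = 0.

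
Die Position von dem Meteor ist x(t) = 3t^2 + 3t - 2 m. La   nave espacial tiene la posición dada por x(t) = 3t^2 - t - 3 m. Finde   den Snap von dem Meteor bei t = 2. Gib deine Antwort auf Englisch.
Starting from position x(t) = 3·t^2 + 3·t - 2, we take 4 derivatives. Taking d/dt of x(t), we find v(t) = 6·t + 3. The derivative of velocity gives acceleration: a(t) = 6. The derivative of acceleration gives jerk: j(t) = 0. Differentiating jerk, we get snap: s(t) = 0. From the given snap equation s(t) = 0, we substitute t = 2 to get s = 0.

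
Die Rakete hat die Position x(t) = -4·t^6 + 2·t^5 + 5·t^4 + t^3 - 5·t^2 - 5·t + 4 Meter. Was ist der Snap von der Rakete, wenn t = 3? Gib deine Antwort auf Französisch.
En partant de la position x(t) = -4·t^6 + 2·t^5 + 5·t^4 + t^3 - 5·t^2 - 5·t + 4, nous prenons 4 dérivées. En dérivant la position, nous obtenons la vitesse: v(t) = -24·t^5 + 10·t^4 + 20·t^3 + 3·t^2 - 10·t - 5. En dérivant la vitesse, nous obtenons l'accélération: a(t) = -120·t^4 + 40·t^3 + 60·t^2 + 6·t - 10. En dérivant l'accélération, nous obtenons le jerk: j(t) = -480·t^3 + 120·t^2 + 120·t + 6. La dérivée du jerk donne le snap: s(t) = -1440·t^2 + 240·t + 120. De l'équation du snap s(t) = -1440·t^2 + 240·t + 120, nous substituons t = 3 pour obtenir s = -12120.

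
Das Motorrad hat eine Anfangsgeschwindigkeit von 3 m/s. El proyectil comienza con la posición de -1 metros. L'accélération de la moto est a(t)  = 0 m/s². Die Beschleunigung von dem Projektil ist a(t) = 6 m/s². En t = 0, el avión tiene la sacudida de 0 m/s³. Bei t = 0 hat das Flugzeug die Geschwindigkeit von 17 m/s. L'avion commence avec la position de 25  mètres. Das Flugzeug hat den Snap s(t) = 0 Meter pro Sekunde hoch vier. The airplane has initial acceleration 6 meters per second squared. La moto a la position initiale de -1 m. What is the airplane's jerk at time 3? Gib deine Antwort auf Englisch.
We need to integrate our snap equation s(t) = 0 1 time. The antiderivative of snap is jerk. Using j(0) = 0, we get j(t) = 0. We have jerk j(t) = 0. Substituting t = 3: j(3) = 0.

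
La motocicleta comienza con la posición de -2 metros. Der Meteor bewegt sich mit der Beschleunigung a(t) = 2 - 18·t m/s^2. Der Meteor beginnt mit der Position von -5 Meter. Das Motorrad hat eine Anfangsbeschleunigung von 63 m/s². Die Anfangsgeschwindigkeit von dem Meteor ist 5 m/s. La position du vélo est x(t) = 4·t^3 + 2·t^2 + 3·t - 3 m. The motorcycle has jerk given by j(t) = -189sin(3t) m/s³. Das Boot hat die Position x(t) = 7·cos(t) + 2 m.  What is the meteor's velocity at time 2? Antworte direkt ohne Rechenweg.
The answer is -27.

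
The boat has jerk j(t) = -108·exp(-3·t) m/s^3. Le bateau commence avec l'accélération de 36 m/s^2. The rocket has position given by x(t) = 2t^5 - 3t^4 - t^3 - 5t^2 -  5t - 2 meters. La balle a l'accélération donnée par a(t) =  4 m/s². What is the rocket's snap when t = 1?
Starting from position x(t) = 2·t^5 - 3·t^4 - t^3 - 5·t^2 - 5·t - 2, we take 4 derivatives. Taking d/dt of x(t), we find v(t) = 10·t^4 - 12·t^3 - 3·t^2 - 10·t - 5. Taking d/dt of v(t), we find a(t) = 40·t^3 - 36·t^2 - 6·t - 10. The derivative of acceleration gives jerk: j(t) = 120·t^2 - 72·t - 6. The derivative of jerk gives snap: s(t) = 240·t - 72. From the given snap equation s(t) = 240·t - 72, we substitute t = 1 to get s = 168.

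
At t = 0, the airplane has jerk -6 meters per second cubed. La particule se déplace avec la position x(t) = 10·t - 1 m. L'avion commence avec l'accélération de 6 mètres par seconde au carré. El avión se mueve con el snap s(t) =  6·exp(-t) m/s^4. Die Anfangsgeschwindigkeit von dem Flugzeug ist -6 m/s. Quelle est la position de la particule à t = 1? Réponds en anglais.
Using x(t) = 10·t - 1 and substituting t = 1, we find x = 9.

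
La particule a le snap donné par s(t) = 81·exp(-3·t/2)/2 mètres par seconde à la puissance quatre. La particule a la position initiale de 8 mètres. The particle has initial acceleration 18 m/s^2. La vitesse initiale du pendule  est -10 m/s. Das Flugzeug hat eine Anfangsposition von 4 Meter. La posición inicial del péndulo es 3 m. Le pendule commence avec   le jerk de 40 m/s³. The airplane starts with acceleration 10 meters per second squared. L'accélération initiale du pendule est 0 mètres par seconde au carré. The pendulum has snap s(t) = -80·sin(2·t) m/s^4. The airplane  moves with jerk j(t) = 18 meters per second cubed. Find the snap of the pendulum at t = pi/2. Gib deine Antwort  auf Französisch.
De l'équation du snap s(t) = -80·sin(2·t), nous substituons t = pi/2 pour obtenir s = 0.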